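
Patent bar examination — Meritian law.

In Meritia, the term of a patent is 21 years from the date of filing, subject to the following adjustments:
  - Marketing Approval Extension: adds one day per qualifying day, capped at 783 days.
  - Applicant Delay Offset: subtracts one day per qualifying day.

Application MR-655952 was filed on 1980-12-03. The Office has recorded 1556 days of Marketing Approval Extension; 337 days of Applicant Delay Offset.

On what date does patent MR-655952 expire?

2003-02-22

Base term: filing date + 21 years → 3 December 2001.
Marketing Approval Extension: 1556 days claimed exceeds the 783-day cap, so +783 days → 25 January 2004.
Applicant Delay Offset: −337 days → 22 February 2003.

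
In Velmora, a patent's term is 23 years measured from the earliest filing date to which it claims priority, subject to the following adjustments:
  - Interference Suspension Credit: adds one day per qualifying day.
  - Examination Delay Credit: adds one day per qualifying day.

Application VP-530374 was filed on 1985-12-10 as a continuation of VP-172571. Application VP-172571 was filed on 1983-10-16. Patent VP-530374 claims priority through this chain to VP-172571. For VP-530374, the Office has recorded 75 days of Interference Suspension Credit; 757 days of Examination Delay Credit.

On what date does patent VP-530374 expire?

2009-01-25

Earliest priority filing: 16 October 1983.
Base term: 16 October 1983 + 23 years → 16 October 2006.
Interference Suspension Credit: +75 days → 30 December 2006.
Examination Delay Credit: +757 days → 25 January 2009.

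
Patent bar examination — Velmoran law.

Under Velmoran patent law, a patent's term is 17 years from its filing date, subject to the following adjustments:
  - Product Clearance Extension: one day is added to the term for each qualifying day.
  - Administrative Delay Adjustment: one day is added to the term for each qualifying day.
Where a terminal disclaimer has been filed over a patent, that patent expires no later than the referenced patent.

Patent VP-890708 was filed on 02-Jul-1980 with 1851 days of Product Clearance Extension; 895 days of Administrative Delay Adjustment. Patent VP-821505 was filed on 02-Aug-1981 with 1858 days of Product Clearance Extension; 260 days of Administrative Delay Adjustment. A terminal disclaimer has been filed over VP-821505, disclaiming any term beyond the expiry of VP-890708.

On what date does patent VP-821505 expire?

Natural term of VP-821505:
  Base: filing + 17 years → 2 August 1998.
  Product Clearance Extension: +1858 days → 3 September 2003.
  Administrative Delay Adjustment: +260 days → 20 May 2004.
Expiry of referenced patent VP-890708:
  Base: filing + 17 years → 2 July 1997.
  Product Clearance Extension: +1851 days → 27 July 2002.
  Administrative Delay Adjustment: +895 days → 7 January 2005.
Terminal disclaimer: VP-821505 expires on the earlier of 20 May 2004 and 7 January 2005.

2004-05-20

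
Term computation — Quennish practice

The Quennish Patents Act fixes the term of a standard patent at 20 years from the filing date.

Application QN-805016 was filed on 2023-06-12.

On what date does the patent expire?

Filing date + 20 years → 12 June 2043.

2043-06-12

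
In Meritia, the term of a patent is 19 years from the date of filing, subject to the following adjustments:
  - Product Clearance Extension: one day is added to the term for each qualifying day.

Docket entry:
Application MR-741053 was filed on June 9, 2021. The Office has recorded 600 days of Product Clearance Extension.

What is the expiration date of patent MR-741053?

Base term: filing date + 19 years → 9 June 2040.
Product Clearance Extension: +600 days → 30 January 2042.

January 30, 2042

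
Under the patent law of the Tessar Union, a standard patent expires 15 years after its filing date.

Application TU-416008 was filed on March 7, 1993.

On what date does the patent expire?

Filing date + 15 years → 7 March 2008.

March 7, 2008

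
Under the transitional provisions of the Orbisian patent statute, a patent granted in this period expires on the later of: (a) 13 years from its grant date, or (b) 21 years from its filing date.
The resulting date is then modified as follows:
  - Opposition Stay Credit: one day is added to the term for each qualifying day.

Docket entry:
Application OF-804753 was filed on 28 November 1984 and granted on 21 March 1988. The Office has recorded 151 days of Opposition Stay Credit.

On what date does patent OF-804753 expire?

April 28, 2006

(a) grant + 13 years → 21 March 2001.
(b) filing + 21 years → 28 November 2005.
Later of the two: 28 November 2005.
Opposition Stay Credit: +151 days → 28 April 2006.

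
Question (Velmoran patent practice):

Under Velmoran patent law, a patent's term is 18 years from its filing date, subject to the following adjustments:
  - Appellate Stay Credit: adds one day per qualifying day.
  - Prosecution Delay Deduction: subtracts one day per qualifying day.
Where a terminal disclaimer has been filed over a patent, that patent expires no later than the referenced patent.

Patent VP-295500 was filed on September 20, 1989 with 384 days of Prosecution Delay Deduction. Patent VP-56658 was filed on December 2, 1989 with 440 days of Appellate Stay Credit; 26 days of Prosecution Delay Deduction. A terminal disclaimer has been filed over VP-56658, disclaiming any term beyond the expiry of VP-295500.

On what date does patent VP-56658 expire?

Natural term of VP-56658:
  Base: filing + 18 years → 2 December 2007.
  Appellate Stay Credit: +440 days → 14 February 2009.
  Prosecution Delay Deduction: −26 days → 19 January 2009.
Expiry of referenced patent VP-295500:
  Base: filing + 18 years → 20 September 2007.
  Prosecution Delay Deduction: −384 days → 1 September 2006.
Terminal disclaimer: VP-56658 expires on the earlier of 19 January 2009 and 1 September 2006.

2006-09-01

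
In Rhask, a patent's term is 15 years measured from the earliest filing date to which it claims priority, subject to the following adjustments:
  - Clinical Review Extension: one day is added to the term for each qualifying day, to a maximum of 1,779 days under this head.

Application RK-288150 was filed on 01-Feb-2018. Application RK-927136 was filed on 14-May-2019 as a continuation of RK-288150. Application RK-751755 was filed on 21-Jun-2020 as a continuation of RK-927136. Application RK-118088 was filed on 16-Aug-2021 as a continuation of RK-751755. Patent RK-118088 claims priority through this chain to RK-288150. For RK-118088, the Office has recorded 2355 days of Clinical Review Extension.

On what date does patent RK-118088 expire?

December 16, 2037

Earliest priority filing: 1 February 2018.
Base term: 1 February 2018 + 15 years → 1 February 2033.
Clinical Review Extension: 2355 days claimed exceeds the 1779-day cap, so +1779 days → 16 December 2037.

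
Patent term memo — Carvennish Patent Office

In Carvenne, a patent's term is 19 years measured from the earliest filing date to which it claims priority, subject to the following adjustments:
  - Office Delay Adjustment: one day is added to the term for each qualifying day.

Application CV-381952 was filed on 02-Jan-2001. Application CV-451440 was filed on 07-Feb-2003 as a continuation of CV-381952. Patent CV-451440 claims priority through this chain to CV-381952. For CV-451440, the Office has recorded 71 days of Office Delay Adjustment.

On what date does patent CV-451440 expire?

March 13, 2020

Earliest priority filing: 2 January 2001.
Base term: 2 January 2001 + 19 years → 2 January 2020.
Office Delay Adjustment: +71 days → 13 March 2020.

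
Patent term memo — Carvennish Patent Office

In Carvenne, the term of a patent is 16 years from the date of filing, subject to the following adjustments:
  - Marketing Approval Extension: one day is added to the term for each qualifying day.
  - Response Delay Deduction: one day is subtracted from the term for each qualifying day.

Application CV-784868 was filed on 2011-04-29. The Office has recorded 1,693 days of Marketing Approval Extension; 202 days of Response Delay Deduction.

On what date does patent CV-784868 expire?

Base term: filing date + 16 years → 29 April 2027.
Marketing Approval Extension: +1693 days → 17 December 2031.
Response Delay Deduction: −202 days → 29 May 2031.

May 29, 2031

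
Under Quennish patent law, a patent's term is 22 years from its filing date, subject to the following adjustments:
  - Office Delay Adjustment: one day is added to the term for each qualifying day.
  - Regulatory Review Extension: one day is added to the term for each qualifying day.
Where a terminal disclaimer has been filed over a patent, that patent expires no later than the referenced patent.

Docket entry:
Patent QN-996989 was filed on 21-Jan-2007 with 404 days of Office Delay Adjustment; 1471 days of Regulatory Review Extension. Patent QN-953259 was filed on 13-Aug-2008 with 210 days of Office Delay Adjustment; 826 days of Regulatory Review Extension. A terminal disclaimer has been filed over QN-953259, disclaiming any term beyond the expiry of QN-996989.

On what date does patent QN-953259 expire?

Natural term of QN-953259:
  Base: filing + 22 years → 13 August 2030.
  Office Delay Adjustment: +210 days → 11 March 2031.
  Regulatory Review Extension: +826 days → 14 June 2033.
Expiry of referenced patent QN-996989:
  Base: filing + 22 years → 21 January 2029.
  Office Delay Adjustment: +404 days → 1 March 2030.
  Regulatory Review Extension: +1471 days → 11 March 2034.
Terminal disclaimer: QN-953259 expires on the earlier of 14 June 2033 and 11 March 2034.

June 14, 2033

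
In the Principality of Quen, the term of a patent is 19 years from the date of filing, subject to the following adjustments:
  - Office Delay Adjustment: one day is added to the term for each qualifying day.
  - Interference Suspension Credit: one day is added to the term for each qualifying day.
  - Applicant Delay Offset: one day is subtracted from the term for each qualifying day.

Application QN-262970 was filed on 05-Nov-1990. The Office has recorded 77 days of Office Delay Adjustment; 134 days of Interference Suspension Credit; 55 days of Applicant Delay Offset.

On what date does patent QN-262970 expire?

April 10, 2010

Base term: filing date + 19 years → 5 November 2009.
Office Delay Adjustment: +77 days → 21 January 2010.
Interference Suspension Credit: +134 days → 4 June 2010.
Applicant Delay Offset: −55 days → 10 April 2010.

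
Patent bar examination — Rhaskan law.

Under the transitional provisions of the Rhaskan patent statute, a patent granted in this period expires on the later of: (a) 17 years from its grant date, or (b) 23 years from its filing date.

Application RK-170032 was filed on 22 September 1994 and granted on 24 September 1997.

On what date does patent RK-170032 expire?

2017-09-22

(a) grant + 17 years → 24 September 2014.
(b) filing + 23 years → 22 September 2017.
Later of the two: 22 September 2017.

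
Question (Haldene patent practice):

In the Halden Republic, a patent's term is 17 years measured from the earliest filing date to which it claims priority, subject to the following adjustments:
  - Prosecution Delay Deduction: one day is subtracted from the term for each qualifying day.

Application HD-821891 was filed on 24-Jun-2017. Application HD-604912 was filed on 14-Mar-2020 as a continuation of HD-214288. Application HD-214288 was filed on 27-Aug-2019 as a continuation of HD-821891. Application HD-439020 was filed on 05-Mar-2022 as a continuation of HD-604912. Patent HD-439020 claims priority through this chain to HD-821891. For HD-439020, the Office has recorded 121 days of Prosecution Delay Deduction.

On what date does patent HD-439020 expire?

February 23, 2034

Earliest priority filing: 24 June 2017.
Base term: 24 June 2017 + 17 years → 24 June 2034.
Prosecution Delay Deduction: −121 days → 23 February 2034.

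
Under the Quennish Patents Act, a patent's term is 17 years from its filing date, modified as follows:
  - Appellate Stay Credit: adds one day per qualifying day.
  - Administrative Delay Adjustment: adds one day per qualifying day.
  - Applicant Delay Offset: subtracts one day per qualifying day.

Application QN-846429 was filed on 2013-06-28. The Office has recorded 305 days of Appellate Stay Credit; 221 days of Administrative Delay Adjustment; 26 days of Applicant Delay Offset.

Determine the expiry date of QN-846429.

Base term: filing date + 17 years → 28 June 2030.
Appellate Stay Credit: +305 days → 29 April 2031.
Administrative Delay Adjustment: +221 days → 6 December 2031.
Applicant Delay Offset: −26 days → 10 November 2031.

November 10, 2031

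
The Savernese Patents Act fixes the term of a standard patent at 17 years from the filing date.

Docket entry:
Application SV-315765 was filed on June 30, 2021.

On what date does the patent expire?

2038-06-30

Filing date + 17 years → 30 June 2038.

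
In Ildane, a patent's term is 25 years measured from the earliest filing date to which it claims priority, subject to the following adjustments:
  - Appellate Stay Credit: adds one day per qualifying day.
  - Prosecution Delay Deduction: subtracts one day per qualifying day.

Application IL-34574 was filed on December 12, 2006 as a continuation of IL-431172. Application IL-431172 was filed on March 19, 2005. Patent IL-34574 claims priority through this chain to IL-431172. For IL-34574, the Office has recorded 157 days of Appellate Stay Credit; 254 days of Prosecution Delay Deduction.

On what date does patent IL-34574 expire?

December 12, 2029

Earliest priority filing: 19 March 2005.
Base term: 19 March 2005 + 25 years → 19 March 2030.
Appellate Stay Credit: +157 days → 23 August 2030.
Prosecution Delay Deduction: −254 days → 12 December 2029.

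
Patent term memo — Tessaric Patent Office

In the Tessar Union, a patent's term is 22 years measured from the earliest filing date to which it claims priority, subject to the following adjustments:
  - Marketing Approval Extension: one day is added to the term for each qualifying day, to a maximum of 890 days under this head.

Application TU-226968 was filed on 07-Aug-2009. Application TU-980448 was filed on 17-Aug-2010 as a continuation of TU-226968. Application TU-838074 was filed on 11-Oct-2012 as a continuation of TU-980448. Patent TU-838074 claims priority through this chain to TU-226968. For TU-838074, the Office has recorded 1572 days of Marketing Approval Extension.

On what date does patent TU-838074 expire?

Earliest priority filing: 7 August 2009.
Base term: 7 August 2009 + 22 years → 7 August 2031.
Marketing Approval Extension: 1572 days claimed exceeds the 890-day cap, so +890 days → 13 January 2034.

2034-01-13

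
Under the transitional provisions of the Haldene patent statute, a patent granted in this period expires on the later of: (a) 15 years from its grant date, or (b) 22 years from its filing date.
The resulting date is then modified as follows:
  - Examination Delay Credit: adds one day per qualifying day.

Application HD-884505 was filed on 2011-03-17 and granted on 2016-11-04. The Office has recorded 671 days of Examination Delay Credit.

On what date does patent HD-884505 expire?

(a) grant + 15 years → 4 November 2031.
(b) filing + 22 years → 17 March 2033.
Later of the two: 17 March 2033.
Examination Delay Credit: +671 days → 17 January 2035.

2035-01-17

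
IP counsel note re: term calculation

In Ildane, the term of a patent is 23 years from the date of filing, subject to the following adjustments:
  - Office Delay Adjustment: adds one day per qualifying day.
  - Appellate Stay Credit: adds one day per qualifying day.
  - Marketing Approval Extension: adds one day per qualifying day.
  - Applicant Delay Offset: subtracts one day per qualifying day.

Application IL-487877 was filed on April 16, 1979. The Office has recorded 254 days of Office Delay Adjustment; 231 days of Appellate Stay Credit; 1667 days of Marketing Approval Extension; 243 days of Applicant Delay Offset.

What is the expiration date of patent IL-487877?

2007-07-08

Base term: filing date + 23 years → 16 April 2002.
Office Delay Adjustment: +254 days → 26 December 2002.
Appellate Stay Credit: +231 days → 14 August 2003.
Marketing Approval Extension: +1667 days → 7 March 2008.
Applicant Delay Offset: −243 days → 8 July 2007.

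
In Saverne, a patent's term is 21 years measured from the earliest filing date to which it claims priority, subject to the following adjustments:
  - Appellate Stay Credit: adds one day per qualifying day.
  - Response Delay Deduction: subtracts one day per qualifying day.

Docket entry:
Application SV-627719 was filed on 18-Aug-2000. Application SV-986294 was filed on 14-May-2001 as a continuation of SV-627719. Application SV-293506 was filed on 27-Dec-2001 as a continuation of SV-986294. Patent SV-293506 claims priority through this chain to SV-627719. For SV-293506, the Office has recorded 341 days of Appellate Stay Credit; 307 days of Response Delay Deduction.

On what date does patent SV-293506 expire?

September 21, 2021

Earliest priority filing: 18 August 2000.
Base term: 18 August 2000 + 21 years → 18 August 2021.
Appellate Stay Credit: +341 days → 25 July 2022.
Response Delay Deduction: −307 days → 21 September 2021.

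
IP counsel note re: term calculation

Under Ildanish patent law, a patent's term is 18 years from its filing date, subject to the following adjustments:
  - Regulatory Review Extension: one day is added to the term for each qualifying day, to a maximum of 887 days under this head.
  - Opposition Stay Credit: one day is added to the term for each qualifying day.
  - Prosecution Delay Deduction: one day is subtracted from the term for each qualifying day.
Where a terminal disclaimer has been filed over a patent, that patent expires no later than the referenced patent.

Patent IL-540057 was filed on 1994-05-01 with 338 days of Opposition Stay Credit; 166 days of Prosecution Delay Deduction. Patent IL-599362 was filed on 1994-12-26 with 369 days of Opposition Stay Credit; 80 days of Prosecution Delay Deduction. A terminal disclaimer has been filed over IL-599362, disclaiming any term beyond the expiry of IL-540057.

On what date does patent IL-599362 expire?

2012-10-20

Natural term of IL-599362:
  Base: filing + 18 years → 26 December 2012.
  Opposition Stay Credit: +369 days → 30 December 2013.
  Prosecution Delay Deduction: −80 days → 11 October 2013.
Expiry of referenced patent IL-540057:
  Base: filing + 18 years → 1 May 2012.
  Opposition Stay Credit: +338 days → 4 April 2013.
  Prosecution Delay Deduction: −166 days → 20 October 2012.
Terminal disclaimer: IL-599362 expires on the earlier of 11 October 2013 and 20 October 2012.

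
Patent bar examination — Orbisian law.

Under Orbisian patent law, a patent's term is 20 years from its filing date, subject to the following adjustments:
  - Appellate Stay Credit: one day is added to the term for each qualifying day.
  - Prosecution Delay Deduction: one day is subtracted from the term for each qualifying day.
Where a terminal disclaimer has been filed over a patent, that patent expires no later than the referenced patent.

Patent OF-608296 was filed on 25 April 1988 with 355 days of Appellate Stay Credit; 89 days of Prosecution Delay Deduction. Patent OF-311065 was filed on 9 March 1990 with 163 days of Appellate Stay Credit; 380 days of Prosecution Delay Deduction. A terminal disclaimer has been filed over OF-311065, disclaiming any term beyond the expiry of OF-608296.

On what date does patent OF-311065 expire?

2009-01-16

Natural term of OF-311065:
  Base: filing + 20 years → 9 March 2010.
  Appellate Stay Credit: +163 days → 19 August 2010.
  Prosecution Delay Deduction: −380 days → 4 August 2009.
Expiry of referenced patent OF-608296:
  Base: filing + 20 years → 25 April 2008.
  Appellate Stay Credit: +355 days → 15 April 2009.
  Prosecution Delay Deduction: −89 days → 16 January 2009.
Terminal disclaimer: OF-311065 expires on the earlier of 4 August 2009 and 16 January 2009.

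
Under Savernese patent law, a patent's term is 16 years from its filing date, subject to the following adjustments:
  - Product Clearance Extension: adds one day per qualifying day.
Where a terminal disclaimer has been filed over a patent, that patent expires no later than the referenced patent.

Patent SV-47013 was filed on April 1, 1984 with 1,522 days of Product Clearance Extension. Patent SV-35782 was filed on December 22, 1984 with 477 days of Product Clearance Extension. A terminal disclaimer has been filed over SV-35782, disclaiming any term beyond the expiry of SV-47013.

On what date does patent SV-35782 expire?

Natural term of SV-35782:
  Base: filing + 16 years → 22 December 2000.
  Product Clearance Extension: +477 days → 13 April 2002.
Expiry of referenced patent SV-47013:
  Base: filing + 16 years → 1 April 2000.
  Product Clearance Extension: +1522 days → 1 June 2004.
Terminal disclaimer: SV-35782 expires on the earlier of 13 April 2002 and 1 June 2004.

April 13, 2002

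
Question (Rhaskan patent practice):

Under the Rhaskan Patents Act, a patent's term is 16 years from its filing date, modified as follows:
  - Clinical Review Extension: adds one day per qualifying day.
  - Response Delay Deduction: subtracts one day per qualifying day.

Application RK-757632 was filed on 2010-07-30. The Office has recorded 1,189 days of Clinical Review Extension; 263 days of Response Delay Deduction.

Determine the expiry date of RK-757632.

Base term: filing date + 16 years → 30 July 2026.
Clinical Review Extension: +1189 days → 31 October 2029.
Response Delay Deduction: −263 days → 10 February 2029.

2029-02-10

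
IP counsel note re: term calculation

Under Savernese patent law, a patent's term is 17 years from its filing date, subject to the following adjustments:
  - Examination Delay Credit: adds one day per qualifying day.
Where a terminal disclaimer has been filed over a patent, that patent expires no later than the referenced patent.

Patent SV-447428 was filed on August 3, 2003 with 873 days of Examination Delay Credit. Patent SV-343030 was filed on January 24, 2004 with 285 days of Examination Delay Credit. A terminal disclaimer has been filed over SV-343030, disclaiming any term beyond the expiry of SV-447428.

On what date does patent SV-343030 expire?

November 5, 2021

Natural term of SV-343030:
  Base: filing + 17 years → 24 January 2021.
  Examination Delay Credit: +285 days → 5 November 2021.
Expiry of referenced patent SV-447428:
  Base: filing + 17 years → 3 August 2020.
  Examination Delay Credit: +873 days → 24 December 2022.
Terminal disclaimer: SV-343030 expires on the earlier of 5 November 2021 and 24 December 2022.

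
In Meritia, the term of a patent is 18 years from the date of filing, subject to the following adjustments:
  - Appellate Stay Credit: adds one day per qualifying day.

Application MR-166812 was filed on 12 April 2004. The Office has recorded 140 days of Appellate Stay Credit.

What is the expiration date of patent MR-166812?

Base term: filing date + 18 years → 12 April 2022.
Appellate Stay Credit: +140 days → 30 August 2022.

2022-08-30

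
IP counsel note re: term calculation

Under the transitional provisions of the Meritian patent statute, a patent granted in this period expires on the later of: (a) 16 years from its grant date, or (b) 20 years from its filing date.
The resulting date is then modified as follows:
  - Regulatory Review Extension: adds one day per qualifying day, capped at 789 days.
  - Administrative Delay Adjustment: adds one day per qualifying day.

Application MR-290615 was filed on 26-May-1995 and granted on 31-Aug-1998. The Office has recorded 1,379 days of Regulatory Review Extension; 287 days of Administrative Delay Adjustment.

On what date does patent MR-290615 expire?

2018-05-06

(a) grant + 16 years → 31 August 2014.
(b) filing + 20 years → 26 May 2015.
Later of the two: 26 May 2015.
Regulatory Review Extension: 1379 days claimed exceeds the 789-day cap, so +789 days → 23 July 2017.
Administrative Delay Adjustment: +287 days → 6 May 2018.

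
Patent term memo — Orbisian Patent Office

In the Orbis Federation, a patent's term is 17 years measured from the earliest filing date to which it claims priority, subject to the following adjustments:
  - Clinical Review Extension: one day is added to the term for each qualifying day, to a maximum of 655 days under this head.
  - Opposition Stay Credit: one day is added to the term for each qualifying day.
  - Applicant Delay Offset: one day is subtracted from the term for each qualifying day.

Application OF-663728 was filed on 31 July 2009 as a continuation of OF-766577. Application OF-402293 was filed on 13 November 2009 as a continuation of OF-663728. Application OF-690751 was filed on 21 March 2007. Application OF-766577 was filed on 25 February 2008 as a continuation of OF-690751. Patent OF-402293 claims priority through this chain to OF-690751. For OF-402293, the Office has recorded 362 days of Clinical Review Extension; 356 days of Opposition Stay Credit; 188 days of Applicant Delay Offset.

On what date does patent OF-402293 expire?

2025-09-02

Earliest priority filing: 21 March 2007.
Base term: 21 March 2007 + 17 years → 21 March 2024.
Clinical Review Extension: 362 days (within the 655-day cap) → +362 days → 18 March 2025.
Opposition Stay Credit: +356 days → 9 March 2026.
Applicant Delay Offset: −188 days → 2 September 2025.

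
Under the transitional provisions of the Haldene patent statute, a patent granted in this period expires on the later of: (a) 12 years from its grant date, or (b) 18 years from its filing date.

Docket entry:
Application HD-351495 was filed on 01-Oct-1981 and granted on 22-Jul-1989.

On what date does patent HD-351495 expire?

July 22, 2001

(a) grant + 12 years → 22 July 2001.
(b) filing + 18 years → 1 October 1999.
Later of the two: 22 July 2001.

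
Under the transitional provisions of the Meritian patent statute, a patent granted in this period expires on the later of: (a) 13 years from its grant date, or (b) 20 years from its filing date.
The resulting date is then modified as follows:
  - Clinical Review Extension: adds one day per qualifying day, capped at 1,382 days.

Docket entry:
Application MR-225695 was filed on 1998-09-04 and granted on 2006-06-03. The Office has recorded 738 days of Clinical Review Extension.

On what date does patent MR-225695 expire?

(a) grant + 13 years → 3 June 2019.
(b) filing + 20 years → 4 September 2018.
Later of the two: 3 June 2019.
Clinical Review Extension: 738 days (within the 1382-day cap) → +738 days → 10 June 2021.

June 10, 2021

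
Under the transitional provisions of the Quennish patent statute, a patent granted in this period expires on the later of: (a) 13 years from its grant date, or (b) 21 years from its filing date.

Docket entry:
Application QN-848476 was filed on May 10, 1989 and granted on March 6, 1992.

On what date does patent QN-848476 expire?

(a) grant + 13 years → 6 March 2005.
(b) filing + 21 years → 10 May 2010.
Later of the two: 10 May 2010.

May 10, 2010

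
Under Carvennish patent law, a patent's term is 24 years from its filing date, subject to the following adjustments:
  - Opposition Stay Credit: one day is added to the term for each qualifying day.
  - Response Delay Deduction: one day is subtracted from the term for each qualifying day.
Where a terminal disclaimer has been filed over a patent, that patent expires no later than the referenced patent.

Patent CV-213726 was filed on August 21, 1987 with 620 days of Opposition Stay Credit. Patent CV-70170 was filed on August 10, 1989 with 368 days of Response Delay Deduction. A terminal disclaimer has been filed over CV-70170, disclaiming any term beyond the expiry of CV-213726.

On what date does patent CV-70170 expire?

2012-08-07

Natural term of CV-70170:
  Base: filing + 24 years → 10 August 2013.
  Response Delay Deduction: −368 days → 7 August 2012.
Expiry of referenced patent CV-213726:
  Base: filing + 24 years → 21 August 2011.
  Opposition Stay Credit: +620 days → 2 May 2013.
Terminal disclaimer: CV-70170 expires on the earlier of 7 August 2012 and 2 May 2013.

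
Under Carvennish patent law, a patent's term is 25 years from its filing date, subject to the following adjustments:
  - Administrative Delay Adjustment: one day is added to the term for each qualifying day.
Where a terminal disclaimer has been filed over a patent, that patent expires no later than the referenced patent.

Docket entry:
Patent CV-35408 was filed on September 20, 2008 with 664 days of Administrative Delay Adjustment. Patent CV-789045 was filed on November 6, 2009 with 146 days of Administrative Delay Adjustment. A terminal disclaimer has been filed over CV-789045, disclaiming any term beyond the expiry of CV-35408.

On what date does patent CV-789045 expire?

Natural term of CV-789045:
  Base: filing + 25 years → 6 November 2034.
  Administrative Delay Adjustment: +146 days → 1 April 2035.
Expiry of referenced patent CV-35408:
  Base: filing + 25 years → 20 September 2033.
  Administrative Delay Adjustment: +664 days → 16 July 2035.
Terminal disclaimer: CV-789045 expires on the earlier of 1 April 2035 and 16 July 2035.

April 1, 2035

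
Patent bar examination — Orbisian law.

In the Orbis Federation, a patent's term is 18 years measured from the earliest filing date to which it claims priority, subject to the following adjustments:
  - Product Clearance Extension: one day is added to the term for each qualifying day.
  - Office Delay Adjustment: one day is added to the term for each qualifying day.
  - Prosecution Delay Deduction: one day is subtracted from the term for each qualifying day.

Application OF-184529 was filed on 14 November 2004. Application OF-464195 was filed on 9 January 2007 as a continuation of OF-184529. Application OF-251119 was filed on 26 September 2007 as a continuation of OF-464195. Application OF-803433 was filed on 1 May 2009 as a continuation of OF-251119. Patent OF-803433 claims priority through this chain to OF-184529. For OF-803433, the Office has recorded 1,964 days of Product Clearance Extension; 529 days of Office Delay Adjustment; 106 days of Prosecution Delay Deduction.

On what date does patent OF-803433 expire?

May 28, 2029

Earliest priority filing: 14 November 2004.
Base term: 14 November 2004 + 18 years → 14 November 2022.
Product Clearance Extension: +1964 days → 31 March 2028.
Office Delay Adjustment: +529 days → 11 September 2029.
Prosecution Delay Deduction: −106 days → 28 May 2029.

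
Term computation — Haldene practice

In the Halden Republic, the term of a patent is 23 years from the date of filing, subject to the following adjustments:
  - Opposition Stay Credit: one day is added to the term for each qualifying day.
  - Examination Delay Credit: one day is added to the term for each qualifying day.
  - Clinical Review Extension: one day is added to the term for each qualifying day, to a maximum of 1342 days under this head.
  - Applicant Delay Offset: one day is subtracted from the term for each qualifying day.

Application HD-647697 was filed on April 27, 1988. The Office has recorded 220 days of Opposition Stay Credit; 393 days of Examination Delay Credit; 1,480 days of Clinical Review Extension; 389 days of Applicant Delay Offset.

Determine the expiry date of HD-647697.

Base term: filing date + 23 years → 27 April 2011.
Opposition Stay Credit: +220 days → 3 December 2011.
Examination Delay Credit: +393 days → 30 December 2012.
Clinical Review Extension: 1480 days claimed exceeds the 1342-day cap, so +1342 days → 2 September 2016.
Applicant Delay Offset: −389 days → 10 August 2015.

2015-08-10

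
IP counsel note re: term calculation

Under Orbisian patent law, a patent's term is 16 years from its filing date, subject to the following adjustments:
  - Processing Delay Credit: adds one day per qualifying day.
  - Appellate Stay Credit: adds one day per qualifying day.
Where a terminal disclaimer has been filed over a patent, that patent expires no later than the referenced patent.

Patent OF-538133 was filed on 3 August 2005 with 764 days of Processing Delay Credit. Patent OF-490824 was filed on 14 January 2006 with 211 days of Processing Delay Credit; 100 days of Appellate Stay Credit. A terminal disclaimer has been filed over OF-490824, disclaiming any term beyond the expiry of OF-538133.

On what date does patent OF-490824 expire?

Natural term of OF-490824:
  Base: filing + 16 years → 14 January 2022.
  Processing Delay Credit: +211 days → 13 August 2022.
  Appellate Stay Credit: +100 days → 21 November 2022.
Expiry of referenced patent OF-538133:
  Base: filing + 16 years → 3 August 2021.
  Processing Delay Credit: +764 days → 6 September 2023.
Terminal disclaimer: OF-490824 expires on the earlier of 21 November 2022 and 6 September 2023.

November 21, 2022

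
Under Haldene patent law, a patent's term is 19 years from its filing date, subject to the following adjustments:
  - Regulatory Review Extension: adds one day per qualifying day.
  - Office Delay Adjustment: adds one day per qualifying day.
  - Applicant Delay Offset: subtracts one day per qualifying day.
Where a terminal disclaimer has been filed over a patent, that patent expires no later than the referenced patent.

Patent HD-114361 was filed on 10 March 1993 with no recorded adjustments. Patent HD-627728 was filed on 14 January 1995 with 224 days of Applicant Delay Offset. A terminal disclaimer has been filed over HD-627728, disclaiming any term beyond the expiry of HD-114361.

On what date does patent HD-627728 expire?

March 10, 2012

Natural term of HD-627728:
  Base: filing + 19 years → 14 January 2014.
  Applicant Delay Offset: −224 days → 4 June 2013.
Expiry of referenced patent HD-114361:
  Base: filing + 19 years → 10 March 2012.
Terminal disclaimer: HD-627728 expires on the earlier of 4 June 2013 and 10 March 2012.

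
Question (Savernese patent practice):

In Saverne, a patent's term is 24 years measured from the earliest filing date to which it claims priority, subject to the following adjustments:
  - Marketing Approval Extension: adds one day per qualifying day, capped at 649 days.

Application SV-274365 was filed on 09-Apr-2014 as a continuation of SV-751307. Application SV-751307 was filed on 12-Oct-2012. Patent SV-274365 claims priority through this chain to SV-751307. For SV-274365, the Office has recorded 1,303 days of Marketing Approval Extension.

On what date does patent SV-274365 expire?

Earliest priority filing: 12 October 2012.
Base term: 12 October 2012 + 24 years → 12 October 2036.
Marketing Approval Extension: 1303 days claimed exceeds the 649-day cap, so +649 days → 23 July 2038.

July 23, 2038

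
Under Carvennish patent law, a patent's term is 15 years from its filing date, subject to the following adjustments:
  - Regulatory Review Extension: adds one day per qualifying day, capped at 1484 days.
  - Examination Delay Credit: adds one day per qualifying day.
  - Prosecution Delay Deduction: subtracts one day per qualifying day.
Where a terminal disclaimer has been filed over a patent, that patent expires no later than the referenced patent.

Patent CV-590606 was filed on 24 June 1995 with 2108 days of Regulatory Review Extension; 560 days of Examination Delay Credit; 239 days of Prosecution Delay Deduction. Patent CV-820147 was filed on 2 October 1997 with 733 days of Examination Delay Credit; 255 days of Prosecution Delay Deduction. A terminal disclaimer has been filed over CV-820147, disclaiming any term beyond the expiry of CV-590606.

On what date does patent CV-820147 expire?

Natural term of CV-820147:
  Base: filing + 15 years → 2 October 2012.
  Examination Delay Credit: +733 days → 5 October 2014.
  Prosecution Delay Deduction: −255 days → 23 January 2014.
Expiry of referenced patent CV-590606:
  Base: filing + 15 years → 24 June 2010.
  Regulatory Review Extension: 2108 days claimed exceeds the 1484-day cap, so +1484 days → 17 July 2014.
  Examination Delay Credit: +560 days → 28 January 2016.
  Prosecution Delay Deduction: −239 days → 3 June 2015.
Terminal disclaimer: CV-820147 expires on the earlier of 23 January 2014 and 3 June 2015.

2014-01-23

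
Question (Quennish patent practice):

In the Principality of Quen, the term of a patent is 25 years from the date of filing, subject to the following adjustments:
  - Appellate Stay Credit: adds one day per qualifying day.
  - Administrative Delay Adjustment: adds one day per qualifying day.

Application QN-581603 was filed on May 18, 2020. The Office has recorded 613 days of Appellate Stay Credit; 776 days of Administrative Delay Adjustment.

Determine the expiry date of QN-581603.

Base term: filing date + 25 years → 18 May 2045.
Appellate Stay Credit: +613 days → 21 January 2047.
Administrative Delay Adjustment: +776 days → 7 March 2049.

2049-03-07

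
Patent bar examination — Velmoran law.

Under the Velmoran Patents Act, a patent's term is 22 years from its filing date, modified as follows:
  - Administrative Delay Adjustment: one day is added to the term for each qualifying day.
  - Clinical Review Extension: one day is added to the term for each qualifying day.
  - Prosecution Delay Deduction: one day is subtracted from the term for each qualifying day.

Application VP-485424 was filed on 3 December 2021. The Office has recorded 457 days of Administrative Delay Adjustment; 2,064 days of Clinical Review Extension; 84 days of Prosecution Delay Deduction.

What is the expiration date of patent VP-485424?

Base term: filing date + 22 years → 3 December 2043.
Administrative Delay Adjustment: +457 days → 4 March 2045.
Clinical Review Extension: +2064 days → 28 October 2050.
Prosecution Delay Deduction: −84 days → 5 August 2050.

August 5, 2050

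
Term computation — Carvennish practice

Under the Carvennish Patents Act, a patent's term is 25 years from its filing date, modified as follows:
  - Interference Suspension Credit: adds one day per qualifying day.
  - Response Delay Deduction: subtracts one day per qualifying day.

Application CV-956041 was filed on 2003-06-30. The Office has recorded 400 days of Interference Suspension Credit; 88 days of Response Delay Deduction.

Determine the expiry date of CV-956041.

May 8, 2029

Base term: filing date + 25 years → 30 June 2028.
Interference Suspension Credit: +400 days → 4 August 2029.
Response Delay Deduction: −88 days → 8 May 2029.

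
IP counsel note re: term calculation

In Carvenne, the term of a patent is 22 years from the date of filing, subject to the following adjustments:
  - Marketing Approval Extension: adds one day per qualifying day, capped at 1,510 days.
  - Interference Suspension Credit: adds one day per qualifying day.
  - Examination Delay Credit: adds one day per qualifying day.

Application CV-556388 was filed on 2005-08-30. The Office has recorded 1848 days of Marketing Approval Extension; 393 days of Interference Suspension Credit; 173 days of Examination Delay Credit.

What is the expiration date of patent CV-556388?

Base term: filing date + 22 years → 30 August 2027.
Marketing Approval Extension: 1848 days claimed exceeds the 1510-day cap, so +1510 days → 18 October 2031.
Interference Suspension Credit: +393 days → 14 November 2032.
Examination Delay Credit: +173 days → 6 May 2033.

May 6, 2033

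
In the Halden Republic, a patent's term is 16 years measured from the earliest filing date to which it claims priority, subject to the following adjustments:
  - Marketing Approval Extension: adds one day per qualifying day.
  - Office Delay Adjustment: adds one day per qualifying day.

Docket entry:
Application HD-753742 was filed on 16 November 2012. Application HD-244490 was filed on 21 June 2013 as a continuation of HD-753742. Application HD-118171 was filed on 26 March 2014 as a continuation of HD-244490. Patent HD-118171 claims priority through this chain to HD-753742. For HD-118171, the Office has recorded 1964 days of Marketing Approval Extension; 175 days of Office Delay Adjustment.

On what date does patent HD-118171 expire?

2034-09-25

Earliest priority filing: 16 November 2012.
Base term: 16 November 2012 + 16 years → 16 November 2028.
Marketing Approval Extension: +1964 days → 3 April 2034.
Office Delay Adjustment: +175 days → 25 September 2034.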